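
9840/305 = 32 + 16/61 = 32.26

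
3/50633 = 3/50633 = 0.00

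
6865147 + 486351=7351498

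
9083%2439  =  1766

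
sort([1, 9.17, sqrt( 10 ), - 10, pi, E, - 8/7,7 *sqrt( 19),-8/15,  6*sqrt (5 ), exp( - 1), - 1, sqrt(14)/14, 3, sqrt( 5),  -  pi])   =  [ - 10,-pi , - 8/7, -1, - 8/15 , sqrt(14)/14, exp(-1),1,sqrt(5), E,3, pi, sqrt( 10 ), 9.17, 6*sqrt (5) , 7 * sqrt(19)] 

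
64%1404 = 64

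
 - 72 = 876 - 948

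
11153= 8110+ 3043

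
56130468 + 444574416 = 500704884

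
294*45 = 13230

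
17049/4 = 4262 + 1/4 = 4262.25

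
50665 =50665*1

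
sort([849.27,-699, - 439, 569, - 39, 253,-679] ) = [ - 699,  -  679, - 439,-39, 253,569,849.27] 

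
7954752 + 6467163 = 14421915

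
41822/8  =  5227 + 3/4 =5227.75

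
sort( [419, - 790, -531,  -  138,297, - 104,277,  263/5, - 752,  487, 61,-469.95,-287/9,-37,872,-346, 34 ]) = [ - 790, - 752, - 531, - 469.95, - 346, - 138, - 104,- 37 , - 287/9, 34, 263/5, 61, 277,297,  419, 487,872] 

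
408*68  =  27744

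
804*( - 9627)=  - 7740108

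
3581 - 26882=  - 23301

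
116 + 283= 399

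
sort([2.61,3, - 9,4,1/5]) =[ - 9, 1/5,2.61,3,4]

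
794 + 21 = 815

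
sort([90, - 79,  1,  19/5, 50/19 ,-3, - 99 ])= [ - 99 , - 79,-3, 1,50/19,19/5,90 ]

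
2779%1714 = 1065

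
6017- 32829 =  - 26812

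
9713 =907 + 8806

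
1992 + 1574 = 3566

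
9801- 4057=5744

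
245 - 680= - 435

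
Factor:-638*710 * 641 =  - 290360180=-2^2 * 5^1*11^1*29^1 * 71^1*641^1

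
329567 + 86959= 416526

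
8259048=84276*98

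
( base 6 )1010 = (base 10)222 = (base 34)6I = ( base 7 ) 435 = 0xDE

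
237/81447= 79/27149= 0.00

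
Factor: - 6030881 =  - 971^1*6211^1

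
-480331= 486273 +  - 966604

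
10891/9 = 10891/9 = 1210.11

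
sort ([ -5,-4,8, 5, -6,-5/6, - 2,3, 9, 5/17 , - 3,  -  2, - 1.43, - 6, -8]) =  [ - 8,-6, - 6,-5, - 4,  -  3 ,- 2,  -  2, - 1.43, - 5/6, 5/17,3, 5,8,9]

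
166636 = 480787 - 314151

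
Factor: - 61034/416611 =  - 2^1*13^( - 1)*73^( - 1)*439^( - 1)*30517^1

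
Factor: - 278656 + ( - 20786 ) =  - 2^1*3^1*11^1 *13^1 * 349^1  =  - 299442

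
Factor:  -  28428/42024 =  - 23/34 = - 2^ (  -  1)*17^( - 1)*23^1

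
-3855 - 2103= - 5958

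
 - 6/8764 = - 3/4382 = - 0.00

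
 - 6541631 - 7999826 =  - 14541457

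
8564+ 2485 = 11049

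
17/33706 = 17/33706 = 0.00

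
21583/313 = 21583/313 = 68.96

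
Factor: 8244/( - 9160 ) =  - 2^ (-1)*3^2*5^(-1) = - 9/10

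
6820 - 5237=1583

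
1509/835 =1 + 674/835 = 1.81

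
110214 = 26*4239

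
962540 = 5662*170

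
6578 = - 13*( - 506 ) 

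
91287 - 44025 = 47262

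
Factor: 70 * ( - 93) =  - 6510 = - 2^1*3^1*5^1*7^1*31^1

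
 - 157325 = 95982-253307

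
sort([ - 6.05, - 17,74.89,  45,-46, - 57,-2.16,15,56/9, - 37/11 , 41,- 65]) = [-65, - 57,- 46, - 17 , - 6.05, - 37/11, - 2.16,56/9, 15, 41,45,  74.89]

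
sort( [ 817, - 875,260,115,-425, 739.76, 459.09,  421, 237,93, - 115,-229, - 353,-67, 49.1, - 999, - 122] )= [-999, - 875, - 425, - 353, - 229, - 122,-115, - 67 , 49.1, 93, 115, 237, 260,421, 459.09, 739.76,817 ]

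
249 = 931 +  - 682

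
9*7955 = 71595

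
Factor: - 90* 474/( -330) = 1422/11= 2^1*3^2*11^( - 1)*79^1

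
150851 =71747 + 79104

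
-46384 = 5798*( - 8)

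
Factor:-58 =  - 2^1*29^1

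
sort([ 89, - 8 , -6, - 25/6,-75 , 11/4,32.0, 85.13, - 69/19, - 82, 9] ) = [-82, - 75,-8, - 6, - 25/6, - 69/19, 11/4, 9, 32.0, 85.13 , 89]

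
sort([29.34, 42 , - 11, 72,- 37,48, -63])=[ - 63,  -  37, - 11, 29.34,42, 48, 72 ] 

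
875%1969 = 875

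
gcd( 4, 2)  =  2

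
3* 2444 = 7332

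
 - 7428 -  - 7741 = 313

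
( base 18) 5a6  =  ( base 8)3416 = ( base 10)1806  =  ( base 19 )501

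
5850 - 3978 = 1872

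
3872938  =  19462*199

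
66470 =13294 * 5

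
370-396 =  - 26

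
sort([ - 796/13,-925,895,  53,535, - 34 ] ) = [-925, - 796/13,  -  34, 53,535, 895]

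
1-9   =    -  8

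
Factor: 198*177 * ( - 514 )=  - 2^2*3^3*11^1*59^1*257^1 = -  18013644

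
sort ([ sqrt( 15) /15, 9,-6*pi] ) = [ - 6*  pi,  sqrt(15) /15,9] 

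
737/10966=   737/10966 =0.07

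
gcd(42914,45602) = 2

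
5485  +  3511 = 8996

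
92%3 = 2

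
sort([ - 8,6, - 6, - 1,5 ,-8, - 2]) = [ - 8 , - 8, - 6, - 2, - 1,5,  6]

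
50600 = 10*5060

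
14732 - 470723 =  - 455991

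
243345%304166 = 243345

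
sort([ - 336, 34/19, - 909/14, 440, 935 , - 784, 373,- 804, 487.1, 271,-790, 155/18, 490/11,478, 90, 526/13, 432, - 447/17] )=[ - 804, - 790 , - 784, - 336,  -  909/14, - 447/17,34/19, 155/18, 526/13, 490/11,90, 271, 373, 432, 440, 478, 487.1,935] 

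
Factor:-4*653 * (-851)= 2^2*23^1*37^1*653^1=2222812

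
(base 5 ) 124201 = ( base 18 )f3c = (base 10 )4926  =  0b1001100111110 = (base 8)11476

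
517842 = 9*57538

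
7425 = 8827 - 1402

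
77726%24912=2990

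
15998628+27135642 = 43134270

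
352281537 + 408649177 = 760930714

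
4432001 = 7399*599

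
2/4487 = 2/4487 = 0.00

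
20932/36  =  581 + 4/9 = 581.44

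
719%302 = 115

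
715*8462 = 6050330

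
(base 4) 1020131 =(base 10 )4637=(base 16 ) 121d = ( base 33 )48h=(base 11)3536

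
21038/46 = 457+8/23 = 457.35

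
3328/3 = 3328/3 = 1109.33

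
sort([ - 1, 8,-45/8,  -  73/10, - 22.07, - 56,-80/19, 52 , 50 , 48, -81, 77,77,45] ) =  [ - 81 , - 56, - 22.07, - 73/10,-45/8, - 80/19, - 1, 8,45,48,50,  52,77,77] 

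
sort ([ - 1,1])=[ - 1 , 1]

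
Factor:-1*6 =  -2^1*3^1 = -6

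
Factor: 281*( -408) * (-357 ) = 2^3*3^2*7^1 * 17^2*281^1= 40929336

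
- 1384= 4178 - 5562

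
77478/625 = 77478/625  =  123.96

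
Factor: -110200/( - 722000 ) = 2^( - 1)*5^( - 1)*19^ ( - 1)*29^1= 29/190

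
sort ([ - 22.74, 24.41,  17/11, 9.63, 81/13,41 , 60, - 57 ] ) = [ - 57, - 22.74,17/11,81/13, 9.63 , 24.41,41 , 60]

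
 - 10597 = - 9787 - 810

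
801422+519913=1321335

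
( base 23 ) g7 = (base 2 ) 101110111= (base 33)BC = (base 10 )375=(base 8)567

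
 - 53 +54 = 1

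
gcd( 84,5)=1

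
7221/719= 7221/719 = 10.04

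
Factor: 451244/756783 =2^2*3^(-4)*97^1*1163^1*9343^(-1) 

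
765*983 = 751995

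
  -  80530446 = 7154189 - 87684635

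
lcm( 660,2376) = 11880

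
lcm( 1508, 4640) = 60320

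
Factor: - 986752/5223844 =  - 246688/1305961= - 2^5*13^1 * 593^1* 1305961^( - 1) 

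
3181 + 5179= 8360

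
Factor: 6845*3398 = 2^1 * 5^1*37^2*1699^1 = 23259310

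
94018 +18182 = 112200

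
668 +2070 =2738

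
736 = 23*32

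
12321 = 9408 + 2913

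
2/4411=2/4411 = 0.00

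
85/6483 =85/6483 = 0.01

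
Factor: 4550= 2^1*5^2*7^1*13^1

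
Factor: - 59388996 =-2^2 * 3^1*37^1*181^1*739^1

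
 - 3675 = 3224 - 6899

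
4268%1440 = 1388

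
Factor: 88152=2^3*3^1*3673^1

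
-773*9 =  - 6957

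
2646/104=1323/52 = 25.44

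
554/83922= 277/41961 = 0.01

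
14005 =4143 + 9862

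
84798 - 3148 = 81650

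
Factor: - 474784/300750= -2^4*3^( - 1 )*5^( - 3 ) * 37^1 = -592/375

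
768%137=83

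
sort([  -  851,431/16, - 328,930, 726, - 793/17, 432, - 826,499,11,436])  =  [ - 851, -826, - 328,  -  793/17, 11, 431/16, 432,  436,499 , 726, 930] 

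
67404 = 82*822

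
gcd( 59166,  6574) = 6574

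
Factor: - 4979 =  - 13^1*383^1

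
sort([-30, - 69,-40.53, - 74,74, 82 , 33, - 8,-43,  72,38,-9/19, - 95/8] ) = [  -  74, - 69,-43, - 40.53,-30, - 95/8, - 8 , - 9/19, 33,38,72,74,  82] 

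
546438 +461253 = 1007691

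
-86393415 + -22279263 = -108672678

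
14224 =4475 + 9749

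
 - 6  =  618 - 624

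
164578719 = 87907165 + 76671554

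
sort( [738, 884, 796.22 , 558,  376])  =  [ 376,558,738, 796.22,884]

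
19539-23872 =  - 4333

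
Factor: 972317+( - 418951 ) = 553366 = 2^1*11^1 * 25153^1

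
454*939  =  426306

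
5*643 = 3215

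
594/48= 12+3/8 = 12.38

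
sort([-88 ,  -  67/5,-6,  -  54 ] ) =[ - 88, - 54,-67/5, - 6 ] 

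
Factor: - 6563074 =-2^1 * 7^1*571^1*821^1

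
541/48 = 11 + 13/48 = 11.27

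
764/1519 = 764/1519 = 0.50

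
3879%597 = 297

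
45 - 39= 6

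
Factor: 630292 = 2^2*13^1*17^1*23^1*31^1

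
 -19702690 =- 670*29407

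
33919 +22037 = 55956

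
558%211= 136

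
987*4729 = 4667523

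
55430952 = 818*67764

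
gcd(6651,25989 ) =3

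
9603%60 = 3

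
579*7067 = 4091793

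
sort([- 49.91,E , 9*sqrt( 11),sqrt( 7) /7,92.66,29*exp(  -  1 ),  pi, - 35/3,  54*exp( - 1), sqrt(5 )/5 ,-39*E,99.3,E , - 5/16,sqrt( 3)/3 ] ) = [  -  39*E,  -  49.91 ,- 35/3, - 5/16, sqrt( 7)/7, sqrt( 5)/5, sqrt( 3)/3, E,E,pi , 29*exp(-1),54 * exp( - 1 ), 9*sqrt( 11 ),92.66,99.3]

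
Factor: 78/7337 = 2^1*3^1 * 11^(-1)*13^1 * 23^( - 1 ) * 29^(  -  1) 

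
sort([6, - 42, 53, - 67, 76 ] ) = [ - 67, - 42 , 6, 53,76 ]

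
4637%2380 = 2257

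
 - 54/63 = -1 + 1/7  =  - 0.86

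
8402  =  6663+1739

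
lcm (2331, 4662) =4662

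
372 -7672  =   - 7300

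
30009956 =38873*772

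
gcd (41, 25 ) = 1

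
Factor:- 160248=  -  2^3*3^1 * 11^1*607^1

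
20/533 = 20/533 =0.04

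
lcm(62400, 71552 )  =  5366400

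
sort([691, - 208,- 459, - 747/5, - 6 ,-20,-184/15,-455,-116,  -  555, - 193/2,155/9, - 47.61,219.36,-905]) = [ - 905, - 555,-459,-455, - 208, - 747/5, - 116,-193/2,  -  47.61, - 20,  -  184/15 , - 6, 155/9,219.36,691]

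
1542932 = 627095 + 915837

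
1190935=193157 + 997778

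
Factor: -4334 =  - 2^1*11^1*197^1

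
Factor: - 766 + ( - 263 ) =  - 1029=- 3^1*7^3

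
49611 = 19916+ 29695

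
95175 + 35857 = 131032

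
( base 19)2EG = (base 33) UE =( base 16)3EC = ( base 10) 1004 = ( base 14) 51a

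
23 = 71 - 48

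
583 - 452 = 131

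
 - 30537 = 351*( - 87 ) 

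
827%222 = 161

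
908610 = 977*930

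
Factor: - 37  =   - 37^1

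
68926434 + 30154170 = 99080604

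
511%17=1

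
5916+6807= 12723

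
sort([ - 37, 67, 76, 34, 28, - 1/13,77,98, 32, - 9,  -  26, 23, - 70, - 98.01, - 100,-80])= [ - 100,  -  98.01 , - 80,-70, - 37, - 26, - 9, - 1/13,  23, 28, 32,34, 67,76, 77, 98] 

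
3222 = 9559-6337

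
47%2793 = 47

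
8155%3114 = 1927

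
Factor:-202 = -2^1 * 101^1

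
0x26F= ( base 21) 18E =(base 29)le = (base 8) 1157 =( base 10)623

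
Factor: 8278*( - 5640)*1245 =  - 2^4*3^2*5^2*47^1*83^1*4139^1 = - 58126460400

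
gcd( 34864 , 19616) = 16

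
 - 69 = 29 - 98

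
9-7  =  2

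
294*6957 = 2045358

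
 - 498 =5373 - 5871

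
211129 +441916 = 653045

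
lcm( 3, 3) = 3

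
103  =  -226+329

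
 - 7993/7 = -1142  +  1/7 = - 1141.86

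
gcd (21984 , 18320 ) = 3664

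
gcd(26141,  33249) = 1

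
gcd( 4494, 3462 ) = 6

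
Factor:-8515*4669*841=-33435245935=-  5^1* 7^1*13^1*23^1*29^3*131^1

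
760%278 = 204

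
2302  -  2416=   -114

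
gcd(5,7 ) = 1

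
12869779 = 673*19123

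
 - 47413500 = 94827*( - 500 )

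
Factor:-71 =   -  71^1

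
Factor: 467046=2^1*3^5*31^2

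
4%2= 0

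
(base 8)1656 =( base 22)1ki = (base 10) 942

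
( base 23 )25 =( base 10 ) 51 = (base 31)1K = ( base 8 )63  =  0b110011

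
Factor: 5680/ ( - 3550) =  - 8/5 = -2^3* 5^ ( - 1)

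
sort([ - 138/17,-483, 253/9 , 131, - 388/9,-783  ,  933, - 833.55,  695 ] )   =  [  -  833.55, - 783 , - 483,-388/9, - 138/17, 253/9, 131,  695 , 933]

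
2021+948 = 2969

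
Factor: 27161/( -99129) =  - 157/573   =  -3^ ( - 1 )*157^1*191^( - 1)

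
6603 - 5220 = 1383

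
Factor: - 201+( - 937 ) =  - 1138 = -2^1*569^1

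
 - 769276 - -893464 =124188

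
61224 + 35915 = 97139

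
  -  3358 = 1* (  -  3358) 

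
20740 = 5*4148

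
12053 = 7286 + 4767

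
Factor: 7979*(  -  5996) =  - 47842084 = - 2^2*79^1*101^1*1499^1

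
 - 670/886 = -335/443 = - 0.76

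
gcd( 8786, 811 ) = 1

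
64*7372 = 471808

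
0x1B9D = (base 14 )280d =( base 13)32AA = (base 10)7069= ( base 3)100200211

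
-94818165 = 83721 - 94901886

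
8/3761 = 8/3761 = 0.00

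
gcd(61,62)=1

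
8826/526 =4413/263= 16.78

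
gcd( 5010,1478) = 2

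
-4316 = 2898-7214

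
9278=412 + 8866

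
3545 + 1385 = 4930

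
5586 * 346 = 1932756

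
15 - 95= - 80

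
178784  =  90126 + 88658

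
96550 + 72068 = 168618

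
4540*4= 18160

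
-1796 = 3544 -5340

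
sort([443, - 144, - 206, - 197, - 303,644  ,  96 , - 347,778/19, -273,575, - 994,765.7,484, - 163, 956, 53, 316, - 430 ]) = [ - 994, - 430,  -  347, - 303, - 273,-206, - 197, - 163, - 144,  778/19, 53,96,  316, 443,484, 575,644,765.7,956]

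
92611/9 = 92611/9  =  10290.11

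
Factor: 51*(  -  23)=-3^1*17^1*23^1= - 1173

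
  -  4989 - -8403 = 3414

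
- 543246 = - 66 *8231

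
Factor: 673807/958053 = 3^ (  -  1 ) * 37^1*18211^1*319351^( - 1) 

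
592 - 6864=  -  6272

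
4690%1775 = 1140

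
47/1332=47/1332 = 0.04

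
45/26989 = 45/26989 =0.00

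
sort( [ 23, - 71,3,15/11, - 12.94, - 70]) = [-71, - 70, - 12.94,15/11, 3,23 ] 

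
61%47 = 14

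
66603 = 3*22201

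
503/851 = 503/851 = 0.59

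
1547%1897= 1547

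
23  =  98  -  75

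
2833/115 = 24 +73/115 = 24.63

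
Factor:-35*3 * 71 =-7455  =  -3^1*5^1*7^1*71^1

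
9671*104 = 1005784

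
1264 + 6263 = 7527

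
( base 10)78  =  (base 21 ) 3F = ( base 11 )71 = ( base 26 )30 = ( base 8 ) 116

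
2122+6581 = 8703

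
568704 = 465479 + 103225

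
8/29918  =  4/14959 = 0.00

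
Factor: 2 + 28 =2^1 *3^1*5^1 = 30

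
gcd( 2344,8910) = 2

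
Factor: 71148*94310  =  2^3*3^1*5^1*7^2*11^2*9431^1 = 6709967880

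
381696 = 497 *768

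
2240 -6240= - 4000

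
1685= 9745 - 8060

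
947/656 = 1+291/656 = 1.44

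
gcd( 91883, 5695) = 1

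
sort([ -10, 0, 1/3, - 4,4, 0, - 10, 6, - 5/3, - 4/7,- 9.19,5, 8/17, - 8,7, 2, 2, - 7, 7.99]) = [- 10, - 10, - 9.19, - 8, - 7, - 4,-5/3,  -  4/7,0,0, 1/3,  8/17, 2,2 , 4, 5,6 , 7,7.99] 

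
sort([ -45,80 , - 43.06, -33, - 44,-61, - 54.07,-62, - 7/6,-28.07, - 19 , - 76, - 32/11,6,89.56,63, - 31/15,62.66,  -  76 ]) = [ - 76, - 76, - 62, - 61, -54.07,-45, - 44,-43.06, - 33 ,- 28.07,-19, - 32/11, - 31/15 , - 7/6,6,62.66,63,80,89.56 ] 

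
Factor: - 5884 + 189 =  - 5695 = - 5^1*17^1 * 67^1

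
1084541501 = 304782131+779759370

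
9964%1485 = 1054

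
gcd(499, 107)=1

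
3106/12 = 1553/6 =258.83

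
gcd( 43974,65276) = 2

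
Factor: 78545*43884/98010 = 38298542/1089 = 2^1*3^(-2 )*11^( - 2 )*23^2*53^1*683^1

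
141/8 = 17 + 5/8=17.62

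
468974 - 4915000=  - 4446026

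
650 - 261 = 389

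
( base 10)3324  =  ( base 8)6374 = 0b110011111100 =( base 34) 2TQ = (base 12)1b10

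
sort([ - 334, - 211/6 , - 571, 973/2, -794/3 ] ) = [-571,-334,-794/3, - 211/6,973/2]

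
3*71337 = 214011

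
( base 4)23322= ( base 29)Q8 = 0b1011111010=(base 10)762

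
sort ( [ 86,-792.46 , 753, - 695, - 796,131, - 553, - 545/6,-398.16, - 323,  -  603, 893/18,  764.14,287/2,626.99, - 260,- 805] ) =[-805,- 796, - 792.46, - 695, - 603, - 553, - 398.16, - 323, - 260, - 545/6,893/18, 86,131,  287/2,626.99, 753 , 764.14]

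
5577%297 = 231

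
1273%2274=1273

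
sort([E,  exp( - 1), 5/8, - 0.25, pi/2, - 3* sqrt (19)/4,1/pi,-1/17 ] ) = [ - 3*sqrt( 19 ) /4, - 0.25 , - 1/17,1/pi, exp( - 1), 5/8, pi/2, E]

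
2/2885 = 2/2885 = 0.00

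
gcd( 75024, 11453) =1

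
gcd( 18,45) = 9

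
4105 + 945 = 5050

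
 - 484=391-875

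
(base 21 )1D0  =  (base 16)2ca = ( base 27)QC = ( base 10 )714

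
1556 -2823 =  - 1267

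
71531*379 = 27110249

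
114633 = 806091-691458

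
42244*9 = 380196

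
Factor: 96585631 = 29^1 * 61^1*71^1*769^1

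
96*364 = 34944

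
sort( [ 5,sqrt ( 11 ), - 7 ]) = [ - 7, sqrt( 11) , 5 ]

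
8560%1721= 1676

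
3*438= 1314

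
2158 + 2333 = 4491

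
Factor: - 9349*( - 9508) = 88890292 = 2^2*2377^1*9349^1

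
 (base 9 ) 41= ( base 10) 37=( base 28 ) 19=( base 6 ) 101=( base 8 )45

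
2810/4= 702 + 1/2 = 702.50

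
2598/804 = 3 + 31/134=3.23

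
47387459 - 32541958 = 14845501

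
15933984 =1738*9168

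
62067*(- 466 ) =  - 28923222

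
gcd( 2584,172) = 4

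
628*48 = 30144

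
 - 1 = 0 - 1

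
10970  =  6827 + 4143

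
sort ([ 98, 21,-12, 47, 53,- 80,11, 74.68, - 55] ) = [ - 80, -55,-12,11,21, 47,53 , 74.68, 98 ]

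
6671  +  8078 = 14749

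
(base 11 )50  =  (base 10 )55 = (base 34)1L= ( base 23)29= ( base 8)67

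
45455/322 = 45455/322=141.16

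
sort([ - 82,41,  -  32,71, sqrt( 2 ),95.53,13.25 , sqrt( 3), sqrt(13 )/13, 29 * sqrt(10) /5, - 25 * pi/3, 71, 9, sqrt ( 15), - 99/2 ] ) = [ - 82, - 99/2, - 32, - 25*pi/3,sqrt( 13 )/13,sqrt( 2), sqrt(3 ), sqrt( 15), 9, 13.25, 29*sqrt(10)/5, 41, 71, 71, 95.53 ]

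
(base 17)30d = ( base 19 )286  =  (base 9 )1177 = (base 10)880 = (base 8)1560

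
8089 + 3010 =11099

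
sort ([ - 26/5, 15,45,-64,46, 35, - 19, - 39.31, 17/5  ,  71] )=[ - 64, - 39.31,-19, - 26/5,17/5,15  ,  35,45,46,71] 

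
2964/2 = 1482= 1482.00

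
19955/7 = 19955/7 = 2850.71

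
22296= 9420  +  12876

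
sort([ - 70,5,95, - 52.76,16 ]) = [ - 70, - 52.76, 5,16, 95]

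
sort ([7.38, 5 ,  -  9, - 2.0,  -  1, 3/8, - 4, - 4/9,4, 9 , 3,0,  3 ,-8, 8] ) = [-9, - 8,  -  4, - 2.0,  -  1,-4/9,0,3/8 , 3 , 3,4 , 5 , 7.38,8,9 ] 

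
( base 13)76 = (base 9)117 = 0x61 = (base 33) 2V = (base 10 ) 97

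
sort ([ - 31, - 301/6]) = [ - 301/6,  -  31]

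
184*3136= 577024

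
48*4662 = 223776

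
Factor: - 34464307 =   -  1231^1*  27997^1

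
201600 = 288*700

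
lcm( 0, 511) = 0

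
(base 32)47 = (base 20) 6f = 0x87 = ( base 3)12000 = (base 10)135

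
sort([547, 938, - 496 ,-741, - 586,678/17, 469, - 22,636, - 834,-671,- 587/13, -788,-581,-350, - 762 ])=[  -  834, - 788,  -  762, - 741, - 671, - 586,-581,  -  496, - 350,  -  587/13, -22, 678/17, 469, 547, 636,  938]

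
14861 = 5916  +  8945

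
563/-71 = - 8 + 5/71 = -7.93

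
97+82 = 179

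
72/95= 72/95 = 0.76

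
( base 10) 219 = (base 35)69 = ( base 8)333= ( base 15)E9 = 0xdb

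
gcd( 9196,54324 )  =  4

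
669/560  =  1 + 109/560= 1.19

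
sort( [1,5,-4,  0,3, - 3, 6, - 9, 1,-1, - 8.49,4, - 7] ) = [ - 9, - 8.49, - 7, - 4, - 3, - 1, 0, 1, 1,3,4,  5,6 ]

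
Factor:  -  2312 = -2^3*17^2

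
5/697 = 5/697  =  0.01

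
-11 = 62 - 73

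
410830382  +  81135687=491966069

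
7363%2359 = 286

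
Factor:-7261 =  - 53^1*137^1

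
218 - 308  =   -90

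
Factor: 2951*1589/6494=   4689139/6494 = 2^( - 1 )*7^1*13^1*17^( - 1)*191^( - 1)*227^2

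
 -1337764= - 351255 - 986509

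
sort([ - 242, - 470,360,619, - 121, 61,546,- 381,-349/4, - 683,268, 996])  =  [ - 683, - 470,-381, - 242  ,  -  121, - 349/4,61, 268,360,546 , 619, 996]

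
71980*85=6118300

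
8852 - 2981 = 5871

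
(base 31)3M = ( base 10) 115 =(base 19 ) 61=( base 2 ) 1110011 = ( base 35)3A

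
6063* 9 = 54567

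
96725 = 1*96725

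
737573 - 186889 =550684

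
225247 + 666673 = 891920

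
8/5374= 4/2687 = 0.00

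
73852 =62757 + 11095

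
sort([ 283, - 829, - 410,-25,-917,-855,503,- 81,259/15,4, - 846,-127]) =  [ - 917, - 855, - 846,-829, - 410,-127,- 81, -25, 4 , 259/15, 283,503]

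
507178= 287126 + 220052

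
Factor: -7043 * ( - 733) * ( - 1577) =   -  8141292463 = -19^1*83^1 * 733^1 * 7043^1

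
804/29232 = 67/2436 = 0.03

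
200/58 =3+13/29 = 3.45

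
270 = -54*( - 5 ) 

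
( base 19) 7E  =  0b10010011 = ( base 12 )103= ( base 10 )147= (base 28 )57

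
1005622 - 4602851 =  - 3597229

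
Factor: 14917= 7^1*2131^1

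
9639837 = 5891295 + 3748542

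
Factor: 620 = 2^2*5^1*31^1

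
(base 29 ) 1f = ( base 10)44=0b101100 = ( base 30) 1E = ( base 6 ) 112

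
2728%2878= 2728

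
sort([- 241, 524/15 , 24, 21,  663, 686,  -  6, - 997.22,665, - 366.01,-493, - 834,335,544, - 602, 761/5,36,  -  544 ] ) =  [ - 997.22, - 834,-602,  -  544,  -  493,  -  366.01,  -  241, - 6,21,24, 524/15,36,761/5, 335 , 544,663,665, 686]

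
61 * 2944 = 179584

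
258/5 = 258/5 = 51.60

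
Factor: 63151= 11^1 * 5741^1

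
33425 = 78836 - 45411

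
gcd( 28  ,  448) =28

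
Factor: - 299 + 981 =682 = 2^1*11^1*31^1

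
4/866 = 2/433 = 0.00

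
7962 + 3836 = 11798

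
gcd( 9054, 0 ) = 9054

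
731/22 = 33 + 5/22 = 33.23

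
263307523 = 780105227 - 516797704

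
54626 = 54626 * 1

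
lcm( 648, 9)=648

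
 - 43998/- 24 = 1833  +  1/4  =  1833.25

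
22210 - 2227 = 19983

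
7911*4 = 31644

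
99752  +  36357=136109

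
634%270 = 94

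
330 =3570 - 3240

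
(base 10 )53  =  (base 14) 3b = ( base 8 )65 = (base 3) 1222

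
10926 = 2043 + 8883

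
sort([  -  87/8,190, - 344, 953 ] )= [ - 344, - 87/8,190,953]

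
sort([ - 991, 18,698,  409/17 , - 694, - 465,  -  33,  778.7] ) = [ - 991, - 694 , - 465, - 33,18, 409/17, 698 , 778.7] 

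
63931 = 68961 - 5030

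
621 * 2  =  1242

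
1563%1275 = 288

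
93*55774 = 5186982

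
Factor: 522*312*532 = 86643648 = 2^6*3^3 * 7^1*13^1*19^1*29^1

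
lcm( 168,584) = 12264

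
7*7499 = 52493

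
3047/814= 3 + 55/74 = 3.74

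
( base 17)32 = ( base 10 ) 53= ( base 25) 23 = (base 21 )2b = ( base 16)35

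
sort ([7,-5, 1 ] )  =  [-5,1,7 ]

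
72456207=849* 85343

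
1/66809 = 1/66809 = 0.00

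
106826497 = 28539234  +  78287263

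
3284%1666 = 1618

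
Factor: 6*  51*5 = 2^1*3^2*5^1*17^1   =  1530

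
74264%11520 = 5144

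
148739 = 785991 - 637252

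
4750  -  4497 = 253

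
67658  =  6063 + 61595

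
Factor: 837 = 3^3*31^1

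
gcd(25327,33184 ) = 1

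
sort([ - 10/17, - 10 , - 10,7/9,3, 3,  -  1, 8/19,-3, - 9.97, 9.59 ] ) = [ - 10, - 10, - 9.97, - 3, - 1, - 10/17, 8/19,  7/9, 3,  3, 9.59]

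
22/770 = 1/35 = 0.03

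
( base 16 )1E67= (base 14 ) 2B9D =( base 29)97b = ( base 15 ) 248d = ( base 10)7783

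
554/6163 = 554/6163 = 0.09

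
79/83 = 79/83 = 0.95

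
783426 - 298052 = 485374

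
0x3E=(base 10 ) 62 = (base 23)2G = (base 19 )35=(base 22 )2I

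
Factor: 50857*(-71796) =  - 2^2*3^1*31^1*193^1*50857^1= - 3651329172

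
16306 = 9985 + 6321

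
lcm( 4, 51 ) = 204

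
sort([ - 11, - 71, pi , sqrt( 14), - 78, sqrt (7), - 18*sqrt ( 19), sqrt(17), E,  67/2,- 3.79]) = [ - 18*sqrt ( 19), - 78, - 71, - 11, - 3.79,  sqrt( 7),E, pi,  sqrt(14), sqrt(17), 67/2]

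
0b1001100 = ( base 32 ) 2C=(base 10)76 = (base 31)2E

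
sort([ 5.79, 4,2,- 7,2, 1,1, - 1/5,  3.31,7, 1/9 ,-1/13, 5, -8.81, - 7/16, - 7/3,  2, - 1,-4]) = [-8.81, - 7,  -  4,-7/3 , - 1 , -7/16 , - 1/5,  -  1/13 , 1/9,1,  1, 2,2, 2,3.31,4,5 , 5.79, 7] 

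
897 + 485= 1382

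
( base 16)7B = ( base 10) 123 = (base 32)3r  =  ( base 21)5i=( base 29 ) 47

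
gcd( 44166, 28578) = 2598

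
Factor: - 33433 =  - 67^1*499^1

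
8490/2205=3 + 125/147 = 3.85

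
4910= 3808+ 1102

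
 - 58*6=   -  348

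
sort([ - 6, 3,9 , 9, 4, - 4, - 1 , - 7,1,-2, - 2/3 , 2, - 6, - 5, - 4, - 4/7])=[ - 7, - 6, - 6 , - 5,-4, - 4, - 2, - 1, - 2/3, - 4/7, 1,2  ,  3,4,9,9]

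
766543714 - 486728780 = 279814934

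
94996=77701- - 17295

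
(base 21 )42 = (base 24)3e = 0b1010110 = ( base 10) 86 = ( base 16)56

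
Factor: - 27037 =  - 19^1 * 1423^1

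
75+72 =147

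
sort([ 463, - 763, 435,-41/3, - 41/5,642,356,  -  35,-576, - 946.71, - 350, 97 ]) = [ - 946.71, - 763,- 576, - 350, - 35,-41/3, - 41/5 , 97,  356, 435 , 463, 642] 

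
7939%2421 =676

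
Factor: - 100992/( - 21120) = 5^( - 1 )*11^( - 1) * 263^1 = 263/55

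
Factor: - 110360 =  - 2^3*5^1*31^1*89^1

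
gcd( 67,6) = 1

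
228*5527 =1260156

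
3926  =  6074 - 2148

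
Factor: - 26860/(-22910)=34/29 = 2^1*17^1*29^(-1 )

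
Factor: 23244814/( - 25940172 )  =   - 2^( - 1) * 3^(-1)* 17^1 * 83^1*197^( - 1)*8237^1*10973^( - 1) = -11622407/12970086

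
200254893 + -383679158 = - 183424265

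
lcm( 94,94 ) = 94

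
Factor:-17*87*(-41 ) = 3^1*17^1*29^1*41^1 = 60639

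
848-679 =169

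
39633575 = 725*54667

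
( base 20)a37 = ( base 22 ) 88J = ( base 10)4067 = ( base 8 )7743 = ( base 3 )12120122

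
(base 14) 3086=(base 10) 8350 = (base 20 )10HA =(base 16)209E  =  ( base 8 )20236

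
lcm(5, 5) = 5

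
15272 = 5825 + 9447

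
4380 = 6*730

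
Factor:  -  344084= -2^2*13^2 * 509^1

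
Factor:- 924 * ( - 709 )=2^2*  3^1*7^1*11^1 * 709^1 = 655116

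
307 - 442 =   -  135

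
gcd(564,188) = 188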